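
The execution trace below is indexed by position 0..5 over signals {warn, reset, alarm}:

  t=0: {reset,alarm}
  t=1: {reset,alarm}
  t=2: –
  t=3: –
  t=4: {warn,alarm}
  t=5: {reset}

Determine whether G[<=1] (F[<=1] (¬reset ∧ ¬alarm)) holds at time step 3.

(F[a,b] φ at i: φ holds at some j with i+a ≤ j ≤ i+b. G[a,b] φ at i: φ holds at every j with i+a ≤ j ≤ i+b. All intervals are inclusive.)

Does not hold

Check F[<=1] (¬reset ∧ ¬alarm) at every j in [3,4]:
  j=3: holds (witness at 3)
  j=4: fails (none in [4,5])
Fails at j=4 → formula fails.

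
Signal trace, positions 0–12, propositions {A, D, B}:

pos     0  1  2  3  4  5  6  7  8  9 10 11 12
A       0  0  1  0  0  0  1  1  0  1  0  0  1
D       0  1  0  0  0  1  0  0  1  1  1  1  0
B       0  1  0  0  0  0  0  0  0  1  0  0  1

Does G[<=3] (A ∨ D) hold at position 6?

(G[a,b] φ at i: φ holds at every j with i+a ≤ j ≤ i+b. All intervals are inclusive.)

Holds

Check (A ∨ D) at every j in [6,9]:
  j=6: true
  j=7: true
  j=8: true
  j=9: true
All positions satisfy it → formula holds.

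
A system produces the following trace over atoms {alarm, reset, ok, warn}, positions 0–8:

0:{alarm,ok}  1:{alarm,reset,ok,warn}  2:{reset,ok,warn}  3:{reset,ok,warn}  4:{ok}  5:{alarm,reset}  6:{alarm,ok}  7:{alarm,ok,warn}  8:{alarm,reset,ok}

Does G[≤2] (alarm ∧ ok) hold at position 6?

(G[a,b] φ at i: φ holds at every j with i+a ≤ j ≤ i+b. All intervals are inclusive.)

True

Check (alarm ∧ ok) at every j in [6,8]:
  j=6: true
  j=7: true
  j=8: true
All positions satisfy it → formula holds.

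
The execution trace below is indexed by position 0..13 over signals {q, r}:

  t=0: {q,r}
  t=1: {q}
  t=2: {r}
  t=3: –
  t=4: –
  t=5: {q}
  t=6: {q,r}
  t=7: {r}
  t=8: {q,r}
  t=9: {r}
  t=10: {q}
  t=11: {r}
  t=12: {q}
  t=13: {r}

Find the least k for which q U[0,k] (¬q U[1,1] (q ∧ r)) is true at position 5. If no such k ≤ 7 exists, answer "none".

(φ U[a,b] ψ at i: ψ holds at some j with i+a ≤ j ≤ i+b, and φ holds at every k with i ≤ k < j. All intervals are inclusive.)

2

Need earliest j ≥ 5 with (¬q U[1,1] (q ∧ r)), and q at every k in [5,j-1].
  j=5: rhs fails.
  j=6: rhs fails.
  j=7: rhs holds; lhs holds on [5,6]. k = 2.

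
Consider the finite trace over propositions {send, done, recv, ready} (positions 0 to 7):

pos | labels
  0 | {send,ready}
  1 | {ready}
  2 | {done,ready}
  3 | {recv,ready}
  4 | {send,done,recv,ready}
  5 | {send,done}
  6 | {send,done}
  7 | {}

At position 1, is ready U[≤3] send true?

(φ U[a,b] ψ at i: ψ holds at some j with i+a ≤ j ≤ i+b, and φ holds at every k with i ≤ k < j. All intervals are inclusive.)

True

Need some j in [1,4] with send, and ready at every k in [1,j-1].
  j=1: send false.
  j=2: send false.
  j=3: send false.
  j=4: send holds; ready holds at every k in [1,3] → satisfied.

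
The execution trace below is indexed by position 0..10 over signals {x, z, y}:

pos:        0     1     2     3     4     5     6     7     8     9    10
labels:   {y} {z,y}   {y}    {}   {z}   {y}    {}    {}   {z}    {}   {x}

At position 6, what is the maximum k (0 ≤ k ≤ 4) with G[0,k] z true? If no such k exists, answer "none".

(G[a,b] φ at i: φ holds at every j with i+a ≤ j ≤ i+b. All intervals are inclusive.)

none

z must hold from j=6 onward; find where it first fails.
  j=6: fails → no k works.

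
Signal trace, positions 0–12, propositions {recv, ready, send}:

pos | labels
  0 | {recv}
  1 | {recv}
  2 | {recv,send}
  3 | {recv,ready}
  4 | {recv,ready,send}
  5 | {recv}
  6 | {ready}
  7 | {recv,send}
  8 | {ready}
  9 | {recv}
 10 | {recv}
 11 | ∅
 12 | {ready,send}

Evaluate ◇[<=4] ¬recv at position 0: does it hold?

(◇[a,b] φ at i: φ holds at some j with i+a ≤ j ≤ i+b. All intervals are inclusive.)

Check ¬recv at each j in [0,4]:
  j=0: false
  j=1: false
  j=2: false
  j=3: false
  j=4: false
No position in the window satisfies it → formula fails.

False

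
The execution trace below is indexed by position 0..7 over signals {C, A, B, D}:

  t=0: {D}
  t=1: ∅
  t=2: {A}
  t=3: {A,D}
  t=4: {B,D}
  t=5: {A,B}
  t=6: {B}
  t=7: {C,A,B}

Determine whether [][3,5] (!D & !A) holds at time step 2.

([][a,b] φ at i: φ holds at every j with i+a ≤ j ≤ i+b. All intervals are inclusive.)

No

Check (!D & !A) at every j in [5,7]:
  j=5: false
  j=6: true
  j=7: false
Fails at j=5 → formula fails.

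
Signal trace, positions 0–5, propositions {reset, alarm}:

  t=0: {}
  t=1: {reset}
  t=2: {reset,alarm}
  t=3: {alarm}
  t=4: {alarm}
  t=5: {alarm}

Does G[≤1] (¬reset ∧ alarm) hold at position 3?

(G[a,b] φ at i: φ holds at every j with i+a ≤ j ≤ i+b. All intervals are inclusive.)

True

Check (¬reset ∧ alarm) at every j in [3,4]:
  j=3: true
  j=4: true
All positions satisfy it → formula holds.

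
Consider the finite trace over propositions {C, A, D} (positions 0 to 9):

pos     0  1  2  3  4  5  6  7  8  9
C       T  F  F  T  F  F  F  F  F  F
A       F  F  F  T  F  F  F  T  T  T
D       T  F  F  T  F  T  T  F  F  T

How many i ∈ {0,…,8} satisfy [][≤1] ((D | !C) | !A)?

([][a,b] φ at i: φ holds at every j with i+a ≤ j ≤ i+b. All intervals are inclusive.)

9

Evaluate at each i in [0,8]:
  i=0: ✓ (all of [0,1])
  i=1: ✓ (all of [1,2])
  i=2: ✓ (all of [2,3])
  i=3: ✓ (all of [3,4])
  i=4: ✓ (all of [4,5])
  i=5: ✓ (all of [5,6])
  i=6: ✓ (all of [6,7])
  i=7: ✓ (all of [7,8])
  i=8: ✓ (all of [8,9])
Positions where it holds: {0, 1, 2, 3, 4, 5, 6, 7, 8} → 9.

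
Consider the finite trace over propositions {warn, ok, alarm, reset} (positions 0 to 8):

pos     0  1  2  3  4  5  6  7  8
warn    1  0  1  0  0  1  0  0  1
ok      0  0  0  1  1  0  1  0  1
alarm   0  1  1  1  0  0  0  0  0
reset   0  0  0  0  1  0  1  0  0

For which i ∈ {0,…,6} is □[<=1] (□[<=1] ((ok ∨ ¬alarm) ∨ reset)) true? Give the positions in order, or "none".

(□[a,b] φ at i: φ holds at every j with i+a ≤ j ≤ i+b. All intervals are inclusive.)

Evaluate at each i in [0,6]:
  i=0: ✗ (fails at j=0)
  i=1: ✗ (fails at j=1)
  i=2: ✗ (fails at j=2)
  i=3: ✓ (all of [3,4])
  i=4: ✓ (all of [4,5])
  i=5: ✓ (all of [5,6])
  i=6: ✓ (all of [6,7])

3, 4, 5, 6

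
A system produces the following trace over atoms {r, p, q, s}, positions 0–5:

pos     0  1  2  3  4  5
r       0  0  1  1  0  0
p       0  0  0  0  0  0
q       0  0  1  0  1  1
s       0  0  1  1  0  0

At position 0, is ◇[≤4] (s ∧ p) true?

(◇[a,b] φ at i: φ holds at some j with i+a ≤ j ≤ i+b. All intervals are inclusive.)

Check (s ∧ p) at each j in [0,4]:
  j=0: false
  j=1: false
  j=2: false
  j=3: false
  j=4: false
No position in the window satisfies it → formula fails.

No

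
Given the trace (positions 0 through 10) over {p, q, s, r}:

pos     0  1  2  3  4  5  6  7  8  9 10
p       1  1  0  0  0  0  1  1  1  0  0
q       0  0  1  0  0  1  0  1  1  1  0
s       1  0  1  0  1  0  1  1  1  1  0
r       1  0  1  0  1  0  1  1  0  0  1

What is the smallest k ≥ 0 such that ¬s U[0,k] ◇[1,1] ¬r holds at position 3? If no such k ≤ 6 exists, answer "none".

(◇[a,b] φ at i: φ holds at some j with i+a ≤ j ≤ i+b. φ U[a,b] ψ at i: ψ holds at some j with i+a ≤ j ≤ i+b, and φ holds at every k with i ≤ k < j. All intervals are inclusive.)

Need earliest j ≥ 3 with ◇[1,1] ¬r, and ¬s at every k in [3,j-1].
  j=3: rhs fails.
  j=4: rhs holds; lhs holds on [3,3]. k = 1.

1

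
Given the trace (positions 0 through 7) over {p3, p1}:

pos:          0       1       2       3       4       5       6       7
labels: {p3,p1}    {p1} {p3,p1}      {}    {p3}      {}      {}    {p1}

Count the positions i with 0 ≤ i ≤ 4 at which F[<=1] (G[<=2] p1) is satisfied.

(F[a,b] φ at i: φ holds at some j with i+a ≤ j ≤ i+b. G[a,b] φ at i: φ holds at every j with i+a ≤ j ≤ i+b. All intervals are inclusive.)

Evaluate at each i in [0,4]:
  i=0: ✓ (witness j=0)
  i=1: ✗ (none in [1,2])
  i=2: ✗ (none in [2,3])
  i=3: ✗ (none in [3,4])
  i=4: ✗ (none in [4,5])
Positions where it holds: {0} → 1.

1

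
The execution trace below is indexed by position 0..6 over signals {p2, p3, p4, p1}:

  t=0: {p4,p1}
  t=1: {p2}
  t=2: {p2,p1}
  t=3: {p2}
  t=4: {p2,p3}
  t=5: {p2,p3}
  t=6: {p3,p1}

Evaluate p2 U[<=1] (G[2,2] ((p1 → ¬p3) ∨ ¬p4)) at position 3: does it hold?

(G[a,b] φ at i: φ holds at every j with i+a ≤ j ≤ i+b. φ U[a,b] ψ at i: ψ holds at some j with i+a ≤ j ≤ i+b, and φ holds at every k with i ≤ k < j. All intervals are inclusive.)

True

Need some j in [3,4] with G[2,2] ((p1 → ¬p3) ∨ ¬p4), and p2 at every k in [3,j-1].
  j=3: G[2,2] ((p1 → ¬p3) ∨ ¬p4) holds; no prefix to check → satisfied.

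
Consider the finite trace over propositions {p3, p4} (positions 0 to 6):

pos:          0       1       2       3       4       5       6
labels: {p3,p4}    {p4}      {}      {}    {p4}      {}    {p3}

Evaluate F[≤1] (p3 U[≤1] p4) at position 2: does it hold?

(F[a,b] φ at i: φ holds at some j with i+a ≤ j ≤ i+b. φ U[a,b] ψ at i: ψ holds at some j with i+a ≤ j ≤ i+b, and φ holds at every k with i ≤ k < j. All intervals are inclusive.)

False

Check (p3 U[≤1] p4) at each j in [2,3]:
  j=2: fails
  j=3: fails
No position in the window satisfies it → formula fails.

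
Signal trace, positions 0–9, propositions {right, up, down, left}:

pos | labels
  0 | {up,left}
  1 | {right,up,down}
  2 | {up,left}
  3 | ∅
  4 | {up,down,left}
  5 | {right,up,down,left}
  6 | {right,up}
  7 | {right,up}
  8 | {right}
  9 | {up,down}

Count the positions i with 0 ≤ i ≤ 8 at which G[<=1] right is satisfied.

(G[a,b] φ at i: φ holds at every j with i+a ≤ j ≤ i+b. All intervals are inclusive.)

Evaluate at each i in [0,8]:
  i=0: ✗ (fails at j=0)
  i=1: ✗ (fails at j=2)
  i=2: ✗ (fails at j=2)
  i=3: ✗ (fails at j=3)
  i=4: ✗ (fails at j=4)
  i=5: ✓ (all of [5,6])
  i=6: ✓ (all of [6,7])
  i=7: ✓ (all of [7,8])
  i=8: ✗ (fails at j=9)
Positions where it holds: {5, 6, 7} → 3.

3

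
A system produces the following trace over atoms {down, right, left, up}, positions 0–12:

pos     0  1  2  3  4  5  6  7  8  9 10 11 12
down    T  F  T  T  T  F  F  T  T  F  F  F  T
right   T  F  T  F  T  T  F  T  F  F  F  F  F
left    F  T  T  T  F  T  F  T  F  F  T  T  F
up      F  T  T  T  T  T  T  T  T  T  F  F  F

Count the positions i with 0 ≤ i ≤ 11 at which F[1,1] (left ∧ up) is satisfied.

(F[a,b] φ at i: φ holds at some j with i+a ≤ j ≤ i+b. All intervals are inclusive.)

5

Evaluate at each i in [0,11]:
  i=0: ✓ (witness j=1)
  i=1: ✓ (witness j=2)
  i=2: ✓ (witness j=3)
  i=3: ✗ (none in [4,4])
  i=4: ✓ (witness j=5)
  i=5: ✗ (none in [6,6])
  i=6: ✓ (witness j=7)
  i=7: ✗ (none in [8,8])
  i=8: ✗ (none in [9,9])
  i=9: ✗ (none in [10,10])
  i=10: ✗ (none in [11,11])
  i=11: ✗ (none in [12,12])
Positions where it holds: {0, 1, 2, 4, 6} → 5.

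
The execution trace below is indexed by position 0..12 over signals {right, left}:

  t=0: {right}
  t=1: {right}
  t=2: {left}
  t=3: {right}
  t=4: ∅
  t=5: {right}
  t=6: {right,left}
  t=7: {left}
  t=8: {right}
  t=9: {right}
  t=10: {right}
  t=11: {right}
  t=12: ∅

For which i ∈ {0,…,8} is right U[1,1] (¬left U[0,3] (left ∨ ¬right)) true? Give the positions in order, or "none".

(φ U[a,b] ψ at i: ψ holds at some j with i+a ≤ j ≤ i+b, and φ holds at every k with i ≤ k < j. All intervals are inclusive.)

0, 1, 3, 5, 6, 8

Evaluate at each i in [0,8]:
  i=0: ✓ (rhs at j=1; lhs holds on [0,0])
  i=1: ✓ (rhs at j=2; lhs holds on [1,1])
  i=2: ✗ (lhs fails at k=2 before rhs at j=3)
  i=3: ✓ (rhs at j=4; lhs holds on [3,3])
  i=4: ✗ (lhs fails at k=4 before rhs at j=5)
  i=5: ✓ (rhs at j=6; lhs holds on [5,5])
  i=6: ✓ (rhs at j=7; lhs holds on [6,6])
  i=7: ✗ (no rhs in [8,8])
  i=8: ✓ (rhs at j=9; lhs holds on [8,8])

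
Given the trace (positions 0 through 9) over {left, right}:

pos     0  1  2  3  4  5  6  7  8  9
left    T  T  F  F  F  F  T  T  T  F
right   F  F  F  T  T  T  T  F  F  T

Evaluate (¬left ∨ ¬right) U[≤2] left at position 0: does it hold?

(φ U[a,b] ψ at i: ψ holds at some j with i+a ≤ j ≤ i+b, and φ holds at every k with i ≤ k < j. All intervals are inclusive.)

True

Need some j in [0,2] with left, and (¬left ∨ ¬right) at every k in [0,j-1].
  j=0: left holds; no prefix to check → satisfied.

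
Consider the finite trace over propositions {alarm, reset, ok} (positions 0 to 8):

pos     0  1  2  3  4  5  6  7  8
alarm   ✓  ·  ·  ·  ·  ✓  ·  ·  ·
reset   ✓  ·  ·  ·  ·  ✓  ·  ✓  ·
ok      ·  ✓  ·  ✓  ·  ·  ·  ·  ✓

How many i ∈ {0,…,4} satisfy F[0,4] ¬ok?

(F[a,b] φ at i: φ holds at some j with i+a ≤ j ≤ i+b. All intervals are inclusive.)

Evaluate at each i in [0,4]:
  i=0: ✓ (witness j=0)
  i=1: ✓ (witness j=2)
  i=2: ✓ (witness j=2)
  i=3: ✓ (witness j=4)
  i=4: ✓ (witness j=4)
Positions where it holds: {0, 1, 2, 3, 4} → 5.

5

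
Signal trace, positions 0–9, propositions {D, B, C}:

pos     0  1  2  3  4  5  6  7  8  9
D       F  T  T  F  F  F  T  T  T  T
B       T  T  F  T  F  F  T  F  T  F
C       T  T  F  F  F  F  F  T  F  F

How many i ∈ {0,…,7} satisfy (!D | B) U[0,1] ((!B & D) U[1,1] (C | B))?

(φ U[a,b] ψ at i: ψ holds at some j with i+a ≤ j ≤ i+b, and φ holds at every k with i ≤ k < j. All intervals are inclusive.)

4

Evaluate at each i in [0,7]:
  i=0: ✗ (no rhs in [0,1])
  i=1: ✓ (rhs at j=2; lhs holds on [1,1])
  i=2: ✓ (rhs at j=2)
  i=3: ✗ (no rhs in [3,4])
  i=4: ✗ (no rhs in [4,5])
  i=5: ✗ (no rhs in [5,6])
  i=6: ✓ (rhs at j=7; lhs holds on [6,6])
  i=7: ✓ (rhs at j=7)
Positions where it holds: {1, 2, 6, 7} → 4.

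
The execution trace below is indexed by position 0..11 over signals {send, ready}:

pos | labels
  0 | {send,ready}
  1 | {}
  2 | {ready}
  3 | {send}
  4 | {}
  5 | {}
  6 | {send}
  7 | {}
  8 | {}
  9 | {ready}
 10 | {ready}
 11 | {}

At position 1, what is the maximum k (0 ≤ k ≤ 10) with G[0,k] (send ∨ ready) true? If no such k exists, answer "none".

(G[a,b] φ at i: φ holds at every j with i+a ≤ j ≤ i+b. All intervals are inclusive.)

(send ∨ ready) must hold from j=1 onward; find where it first fails.
  j=1: fails → no k works.

none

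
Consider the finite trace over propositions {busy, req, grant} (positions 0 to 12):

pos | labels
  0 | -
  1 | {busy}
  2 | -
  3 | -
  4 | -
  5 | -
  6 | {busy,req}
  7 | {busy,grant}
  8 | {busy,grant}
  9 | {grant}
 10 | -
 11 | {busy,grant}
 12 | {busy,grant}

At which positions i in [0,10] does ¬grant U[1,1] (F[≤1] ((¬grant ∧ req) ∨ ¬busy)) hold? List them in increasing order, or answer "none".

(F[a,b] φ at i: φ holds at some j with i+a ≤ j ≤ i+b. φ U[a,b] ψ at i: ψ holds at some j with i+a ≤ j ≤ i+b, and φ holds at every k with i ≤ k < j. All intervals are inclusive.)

Evaluate at each i in [0,10]:
  i=0: ✓ (rhs at j=1; lhs holds on [0,0])
  i=1: ✓ (rhs at j=2; lhs holds on [1,1])
  i=2: ✓ (rhs at j=3; lhs holds on [2,2])
  i=3: ✓ (rhs at j=4; lhs holds on [3,3])
  i=4: ✓ (rhs at j=5; lhs holds on [4,4])
  i=5: ✓ (rhs at j=6; lhs holds on [5,5])
  i=6: ✗ (no rhs in [7,7])
  i=7: ✗ (lhs fails at k=7 before rhs at j=8)
  i=8: ✗ (lhs fails at k=8 before rhs at j=9)
  i=9: ✗ (lhs fails at k=9 before rhs at j=10)
  i=10: ✗ (no rhs in [11,11])

0, 1, 2, 3, 4, 5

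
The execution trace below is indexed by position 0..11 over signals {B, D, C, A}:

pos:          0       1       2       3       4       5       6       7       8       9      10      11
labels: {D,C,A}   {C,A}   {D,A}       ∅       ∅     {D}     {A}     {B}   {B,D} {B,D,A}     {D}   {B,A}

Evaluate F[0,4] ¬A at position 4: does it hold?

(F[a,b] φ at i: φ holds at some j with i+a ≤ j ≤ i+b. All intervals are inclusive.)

Check ¬A at each j in [4,8]:
  j=4: true
  j=5: true
  j=6: false
  j=7: true
  j=8: true
Found at j=4 → formula holds.

True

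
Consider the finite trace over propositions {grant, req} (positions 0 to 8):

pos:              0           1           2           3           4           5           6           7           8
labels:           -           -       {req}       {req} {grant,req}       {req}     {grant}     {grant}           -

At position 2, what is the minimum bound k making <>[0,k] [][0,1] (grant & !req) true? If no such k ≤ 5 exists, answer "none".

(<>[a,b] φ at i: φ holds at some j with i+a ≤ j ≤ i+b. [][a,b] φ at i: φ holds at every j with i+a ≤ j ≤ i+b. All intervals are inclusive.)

Scan j = 2,3,… for [][0,1] (grant & !req):
  j=2: fails
  j=3: fails
  j=4: fails
  j=5: fails
  j=6: holds
First hit at j=6, so smallest k = 6-2 = 4.

4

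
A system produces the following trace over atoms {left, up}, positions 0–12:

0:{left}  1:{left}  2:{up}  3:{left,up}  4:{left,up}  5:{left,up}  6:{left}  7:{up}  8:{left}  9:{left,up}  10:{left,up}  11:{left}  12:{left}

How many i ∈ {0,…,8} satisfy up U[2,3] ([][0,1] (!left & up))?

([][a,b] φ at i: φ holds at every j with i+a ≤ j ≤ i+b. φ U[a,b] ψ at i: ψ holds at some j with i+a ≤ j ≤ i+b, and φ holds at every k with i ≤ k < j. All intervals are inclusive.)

0

Evaluate at each i in [0,8]:
  i=0: ✗ (no rhs in [2,3])
  i=1: ✗ (no rhs in [3,4])
  i=2: ✗ (no rhs in [4,5])
  i=3: ✗ (no rhs in [5,6])
  i=4: ✗ (no rhs in [6,7])
  i=5: ✗ (no rhs in [7,8])
  i=6: ✗ (no rhs in [8,9])
  i=7: ✗ (no rhs in [9,10])
  i=8: ✗ (no rhs in [10,11])
Positions where it holds: {} → 0.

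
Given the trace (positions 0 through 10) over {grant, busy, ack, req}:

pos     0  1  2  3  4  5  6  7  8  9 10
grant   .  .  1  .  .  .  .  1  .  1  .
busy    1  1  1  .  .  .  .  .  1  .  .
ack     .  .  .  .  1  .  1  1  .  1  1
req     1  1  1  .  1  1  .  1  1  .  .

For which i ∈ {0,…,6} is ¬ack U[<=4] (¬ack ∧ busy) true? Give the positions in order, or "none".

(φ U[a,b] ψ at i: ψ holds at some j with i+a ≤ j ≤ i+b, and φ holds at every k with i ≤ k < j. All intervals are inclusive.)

0, 1, 2

Evaluate at each i in [0,6]:
  i=0: ✓ (rhs at j=0)
  i=1: ✓ (rhs at j=1)
  i=2: ✓ (rhs at j=2)
  i=3: ✗ (no rhs in [3,7])
  i=4: ✗ (lhs fails at k=4 before rhs at j=8)
  i=5: ✗ (lhs fails at k=6 before rhs at j=8)
  i=6: ✗ (lhs fails at k=6 before rhs at j=8)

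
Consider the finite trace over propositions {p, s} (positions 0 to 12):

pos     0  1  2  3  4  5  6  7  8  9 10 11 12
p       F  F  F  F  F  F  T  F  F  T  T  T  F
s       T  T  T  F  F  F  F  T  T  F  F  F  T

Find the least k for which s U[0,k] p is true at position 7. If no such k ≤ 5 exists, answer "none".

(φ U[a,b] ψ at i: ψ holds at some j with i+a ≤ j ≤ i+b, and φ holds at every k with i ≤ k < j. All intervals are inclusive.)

2

Need earliest j ≥ 7 with p, and s at every k in [7,j-1].
  j=7: rhs fails.
  j=8: rhs fails.
  j=9: rhs holds; lhs holds on [7,8]. k = 2.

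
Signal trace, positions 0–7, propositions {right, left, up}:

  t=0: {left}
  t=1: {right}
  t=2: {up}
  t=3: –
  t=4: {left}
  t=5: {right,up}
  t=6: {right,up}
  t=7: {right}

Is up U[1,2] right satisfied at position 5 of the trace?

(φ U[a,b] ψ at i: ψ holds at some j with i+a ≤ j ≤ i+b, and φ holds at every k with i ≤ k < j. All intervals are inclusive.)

Yes

Need some j in [6,7] with right, and up at every k in [5,j-1].
  j=6: right holds; up holds at every k in [5,5] → satisfied.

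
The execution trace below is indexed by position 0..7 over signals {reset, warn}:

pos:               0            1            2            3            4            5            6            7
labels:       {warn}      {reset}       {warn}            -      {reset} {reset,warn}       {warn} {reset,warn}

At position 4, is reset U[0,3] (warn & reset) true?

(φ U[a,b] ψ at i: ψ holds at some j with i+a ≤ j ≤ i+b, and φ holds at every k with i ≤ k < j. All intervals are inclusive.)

True

Need some j in [4,7] with (warn & reset), and reset at every k in [4,j-1].
  j=4: (warn & reset) false.
  j=5: (warn & reset) holds; reset holds at every k in [4,4] → satisfied.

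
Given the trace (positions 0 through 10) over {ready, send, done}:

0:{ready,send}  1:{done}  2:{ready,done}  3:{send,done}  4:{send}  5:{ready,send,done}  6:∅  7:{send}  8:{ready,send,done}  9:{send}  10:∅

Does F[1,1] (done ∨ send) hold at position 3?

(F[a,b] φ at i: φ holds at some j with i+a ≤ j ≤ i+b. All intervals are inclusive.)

Holds

Check (done ∨ send) at each j in [4,4]:
  j=4: true
Found at j=4 → formula holds.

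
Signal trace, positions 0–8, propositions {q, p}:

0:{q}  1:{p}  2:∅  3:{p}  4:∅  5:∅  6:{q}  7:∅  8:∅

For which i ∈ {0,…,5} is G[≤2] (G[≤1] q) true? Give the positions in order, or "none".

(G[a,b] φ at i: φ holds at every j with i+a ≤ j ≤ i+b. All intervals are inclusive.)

Evaluate at each i in [0,5]:
  i=0: ✗ (fails at j=0)
  i=1: ✗ (fails at j=1)
  i=2: ✗ (fails at j=2)
  i=3: ✗ (fails at j=3)
  i=4: ✗ (fails at j=4)
  i=5: ✗ (fails at j=5)

none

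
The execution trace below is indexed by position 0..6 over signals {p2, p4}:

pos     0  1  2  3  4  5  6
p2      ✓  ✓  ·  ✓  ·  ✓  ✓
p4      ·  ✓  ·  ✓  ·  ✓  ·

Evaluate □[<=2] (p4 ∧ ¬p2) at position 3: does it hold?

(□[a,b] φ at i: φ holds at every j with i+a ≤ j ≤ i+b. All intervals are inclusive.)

No

Check (p4 ∧ ¬p2) at every j in [3,5]:
  j=3: false
  j=4: false
  j=5: false
Fails at j=3 → formula fails.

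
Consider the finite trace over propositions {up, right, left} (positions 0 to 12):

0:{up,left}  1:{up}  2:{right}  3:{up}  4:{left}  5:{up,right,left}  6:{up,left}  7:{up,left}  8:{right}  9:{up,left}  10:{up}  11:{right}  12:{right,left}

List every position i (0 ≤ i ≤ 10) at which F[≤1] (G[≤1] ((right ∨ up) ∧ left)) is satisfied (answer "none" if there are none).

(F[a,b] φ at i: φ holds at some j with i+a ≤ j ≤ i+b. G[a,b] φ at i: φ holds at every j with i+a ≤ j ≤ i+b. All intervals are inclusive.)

4, 5, 6

Evaluate at each i in [0,10]:
  i=0: ✗ (none in [0,1])
  i=1: ✗ (none in [1,2])
  i=2: ✗ (none in [2,3])
  i=3: ✗ (none in [3,4])
  i=4: ✓ (witness j=5)
  i=5: ✓ (witness j=5)
  i=6: ✓ (witness j=6)
  i=7: ✗ (none in [7,8])
  i=8: ✗ (none in [8,9])
  i=9: ✗ (none in [9,10])
  i=10: ✗ (none in [10,11])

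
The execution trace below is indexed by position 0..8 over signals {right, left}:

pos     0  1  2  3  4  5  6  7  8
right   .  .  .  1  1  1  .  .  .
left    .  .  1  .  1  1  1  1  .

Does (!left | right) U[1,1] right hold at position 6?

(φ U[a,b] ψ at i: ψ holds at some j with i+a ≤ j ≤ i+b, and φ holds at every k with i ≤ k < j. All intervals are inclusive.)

No

Need some j in [7,7] with right, and (!left | right) at every k in [6,j-1].
  j=7: right false.
No j in the window works → until fails.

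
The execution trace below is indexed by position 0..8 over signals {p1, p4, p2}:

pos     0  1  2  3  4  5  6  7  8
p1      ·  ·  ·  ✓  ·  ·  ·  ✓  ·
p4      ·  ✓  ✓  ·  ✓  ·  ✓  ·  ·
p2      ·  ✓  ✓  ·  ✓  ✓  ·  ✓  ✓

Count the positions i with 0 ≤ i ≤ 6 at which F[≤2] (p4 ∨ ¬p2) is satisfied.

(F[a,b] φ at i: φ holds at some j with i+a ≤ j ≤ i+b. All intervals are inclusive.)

Evaluate at each i in [0,6]:
  i=0: ✓ (witness j=0)
  i=1: ✓ (witness j=1)
  i=2: ✓ (witness j=2)
  i=3: ✓ (witness j=3)
  i=4: ✓ (witness j=4)
  i=5: ✓ (witness j=6)
  i=6: ✓ (witness j=6)
Positions where it holds: {0, 1, 2, 3, 4, 5, 6} → 7.

7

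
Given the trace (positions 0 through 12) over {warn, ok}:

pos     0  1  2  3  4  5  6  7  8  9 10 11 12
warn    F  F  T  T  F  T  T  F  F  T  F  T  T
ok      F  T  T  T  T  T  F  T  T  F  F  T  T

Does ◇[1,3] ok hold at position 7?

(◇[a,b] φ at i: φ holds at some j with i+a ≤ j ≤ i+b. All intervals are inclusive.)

Holds

Check ok at each j in [8,10]:
  j=8: true
  j=9: false
  j=10: false
Found at j=8 → formula holds.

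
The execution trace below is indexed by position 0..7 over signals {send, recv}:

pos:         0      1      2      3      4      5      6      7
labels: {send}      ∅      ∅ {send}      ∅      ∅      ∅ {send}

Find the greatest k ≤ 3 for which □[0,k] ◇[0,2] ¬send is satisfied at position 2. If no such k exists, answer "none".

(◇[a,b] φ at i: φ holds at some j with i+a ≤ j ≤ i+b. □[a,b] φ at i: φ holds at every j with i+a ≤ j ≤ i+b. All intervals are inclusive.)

3

◇[0,2] ¬send must hold from j=2 onward; find where it first fails.
  j=2: holds
  j=3: holds
  j=4: holds
  j=5: holds
Holds through j=5; largest k = 3.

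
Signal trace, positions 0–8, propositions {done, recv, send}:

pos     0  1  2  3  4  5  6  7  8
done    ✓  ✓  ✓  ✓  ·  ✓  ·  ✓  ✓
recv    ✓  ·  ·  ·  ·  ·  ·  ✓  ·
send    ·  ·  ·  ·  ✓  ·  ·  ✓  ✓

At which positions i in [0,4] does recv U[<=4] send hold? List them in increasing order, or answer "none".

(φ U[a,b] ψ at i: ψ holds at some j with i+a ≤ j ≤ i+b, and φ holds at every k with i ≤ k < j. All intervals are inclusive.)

4

Evaluate at each i in [0,4]:
  i=0: ✗ (lhs fails at k=1 before rhs at j=4)
  i=1: ✗ (lhs fails at k=1 before rhs at j=4)
  i=2: ✗ (lhs fails at k=2 before rhs at j=4)
  i=3: ✗ (lhs fails at k=3 before rhs at j=4)
  i=4: ✓ (rhs at j=4)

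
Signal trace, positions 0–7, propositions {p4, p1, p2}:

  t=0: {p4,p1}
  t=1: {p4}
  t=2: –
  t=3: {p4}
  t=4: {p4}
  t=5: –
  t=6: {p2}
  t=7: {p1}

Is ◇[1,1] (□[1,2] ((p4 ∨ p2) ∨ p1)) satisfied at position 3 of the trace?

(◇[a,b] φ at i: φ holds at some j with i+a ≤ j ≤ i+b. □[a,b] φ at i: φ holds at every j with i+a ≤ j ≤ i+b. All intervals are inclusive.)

False

Check □[1,2] ((p4 ∨ p2) ∨ p1) at each j in [4,4]:
  j=4: fails at 5
No position in the window satisfies it → formula fails.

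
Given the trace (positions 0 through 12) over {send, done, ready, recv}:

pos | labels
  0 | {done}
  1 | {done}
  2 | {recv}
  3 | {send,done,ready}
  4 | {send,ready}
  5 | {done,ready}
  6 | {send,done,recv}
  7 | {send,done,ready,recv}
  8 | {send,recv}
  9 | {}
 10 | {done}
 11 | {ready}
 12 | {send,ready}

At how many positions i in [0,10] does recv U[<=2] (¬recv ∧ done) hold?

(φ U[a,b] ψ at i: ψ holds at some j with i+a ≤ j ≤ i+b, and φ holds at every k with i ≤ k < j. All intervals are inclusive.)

Evaluate at each i in [0,10]:
  i=0: ✓ (rhs at j=0)
  i=1: ✓ (rhs at j=1)
  i=2: ✓ (rhs at j=3; lhs holds on [2,2])
  i=3: ✓ (rhs at j=3)
  i=4: ✗ (lhs fails at k=4 before rhs at j=5)
  i=5: ✓ (rhs at j=5)
  i=6: ✗ (no rhs in [6,8])
  i=7: ✗ (no rhs in [7,9])
  i=8: ✗ (lhs fails at k=9 before rhs at j=10)
  i=9: ✗ (lhs fails at k=9 before rhs at j=10)
  i=10: ✓ (rhs at j=10)
Positions where it holds: {0, 1, 2, 3, 5, 10} → 6.

6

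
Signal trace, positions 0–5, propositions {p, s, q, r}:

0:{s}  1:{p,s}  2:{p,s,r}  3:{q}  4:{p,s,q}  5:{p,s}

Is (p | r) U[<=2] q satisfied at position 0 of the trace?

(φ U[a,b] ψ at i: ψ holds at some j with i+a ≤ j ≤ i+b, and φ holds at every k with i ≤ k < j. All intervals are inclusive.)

Need some j in [0,2] with q, and (p | r) at every k in [0,j-1].
  j=0: q false.
  j=1: q false.
  j=2: q false.
No j in the window works → until fails.

False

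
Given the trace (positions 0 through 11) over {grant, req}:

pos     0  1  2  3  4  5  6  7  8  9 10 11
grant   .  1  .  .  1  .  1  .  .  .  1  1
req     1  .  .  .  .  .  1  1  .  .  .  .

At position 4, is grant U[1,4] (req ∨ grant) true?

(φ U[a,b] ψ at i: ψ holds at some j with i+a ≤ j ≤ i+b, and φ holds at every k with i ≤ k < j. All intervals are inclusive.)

False

Need some j in [5,8] with (req ∨ grant), and grant at every k in [4,j-1].
  j=5: (req ∨ grant) false.
  j=6: (req ∨ grant) holds, but grant fails at k=5 → not this j.
  j=7: (req ∨ grant) holds, but grant fails at k=5 → not this j.
  j=8: (req ∨ grant) false.
No j in the window works → until fails.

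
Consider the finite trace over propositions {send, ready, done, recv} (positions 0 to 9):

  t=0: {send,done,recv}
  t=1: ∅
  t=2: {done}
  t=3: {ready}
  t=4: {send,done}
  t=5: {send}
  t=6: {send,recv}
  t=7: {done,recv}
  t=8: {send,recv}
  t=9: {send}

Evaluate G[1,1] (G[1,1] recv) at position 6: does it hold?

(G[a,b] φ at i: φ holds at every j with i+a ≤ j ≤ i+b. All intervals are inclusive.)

Check G[1,1] recv at every j in [7,7]:
  j=7: holds on [8,8]
All positions satisfy it → formula holds.

True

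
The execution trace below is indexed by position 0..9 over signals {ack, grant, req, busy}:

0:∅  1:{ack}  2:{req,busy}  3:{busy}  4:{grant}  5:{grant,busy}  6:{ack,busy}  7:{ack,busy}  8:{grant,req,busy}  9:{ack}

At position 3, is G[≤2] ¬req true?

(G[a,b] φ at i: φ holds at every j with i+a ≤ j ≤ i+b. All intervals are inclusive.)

Check ¬req at every j in [3,5]:
  j=3: true
  j=4: true
  j=5: true
All positions satisfy it → formula holds.

Holds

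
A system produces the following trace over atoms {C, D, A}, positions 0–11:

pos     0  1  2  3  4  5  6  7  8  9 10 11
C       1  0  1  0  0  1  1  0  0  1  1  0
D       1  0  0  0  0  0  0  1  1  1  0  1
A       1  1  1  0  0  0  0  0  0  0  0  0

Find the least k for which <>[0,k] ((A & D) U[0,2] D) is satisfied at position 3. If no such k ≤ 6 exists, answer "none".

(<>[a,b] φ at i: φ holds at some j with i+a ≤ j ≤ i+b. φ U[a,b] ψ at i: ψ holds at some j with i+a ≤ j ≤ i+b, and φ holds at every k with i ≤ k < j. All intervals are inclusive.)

Scan j = 3,4,… for ((A & D) U[0,2] D):
  j=3: fails
  j=4: fails
  j=5: fails
  j=6: fails
  j=7: holds
First hit at j=7, so smallest k = 7-3 = 4.

4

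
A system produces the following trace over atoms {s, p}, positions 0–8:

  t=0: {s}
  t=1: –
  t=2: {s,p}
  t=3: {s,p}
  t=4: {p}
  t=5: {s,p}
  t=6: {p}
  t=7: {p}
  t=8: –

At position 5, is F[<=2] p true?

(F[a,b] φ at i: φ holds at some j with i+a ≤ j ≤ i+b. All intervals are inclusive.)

True

Check p at each j in [5,7]:
  j=5: true
  j=6: true
  j=7: true
Found at j=5 → formula holds.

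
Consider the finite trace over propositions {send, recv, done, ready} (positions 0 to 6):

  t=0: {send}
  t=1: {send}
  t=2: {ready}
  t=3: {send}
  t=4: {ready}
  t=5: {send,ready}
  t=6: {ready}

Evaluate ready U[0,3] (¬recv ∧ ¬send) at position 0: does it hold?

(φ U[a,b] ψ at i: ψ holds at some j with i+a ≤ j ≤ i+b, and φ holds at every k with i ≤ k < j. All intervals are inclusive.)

False

Need some j in [0,3] with (¬recv ∧ ¬send), and ready at every k in [0,j-1].
  j=0: (¬recv ∧ ¬send) false.
  j=1: (¬recv ∧ ¬send) false.
  j=2: (¬recv ∧ ¬send) holds, but ready fails at k=0 → not this j.
  j=3: (¬recv ∧ ¬send) false.
No j in the window works → until fails.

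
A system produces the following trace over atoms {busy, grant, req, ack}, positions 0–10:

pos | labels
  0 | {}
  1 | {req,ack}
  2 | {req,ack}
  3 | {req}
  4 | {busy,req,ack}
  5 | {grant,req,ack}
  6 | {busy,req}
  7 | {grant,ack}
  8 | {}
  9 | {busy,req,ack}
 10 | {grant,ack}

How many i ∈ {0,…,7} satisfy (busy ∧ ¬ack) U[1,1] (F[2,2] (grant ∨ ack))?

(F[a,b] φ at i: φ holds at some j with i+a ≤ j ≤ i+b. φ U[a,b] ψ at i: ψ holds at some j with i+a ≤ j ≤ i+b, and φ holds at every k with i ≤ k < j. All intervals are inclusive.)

Evaluate at each i in [0,7]:
  i=0: ✗ (no rhs in [1,1])
  i=1: ✗ (lhs fails at k=1 before rhs at j=2)
  i=2: ✗ (lhs fails at k=2 before rhs at j=3)
  i=3: ✗ (no rhs in [4,4])
  i=4: ✗ (lhs fails at k=4 before rhs at j=5)
  i=5: ✗ (no rhs in [6,6])
  i=6: ✓ (rhs at j=7; lhs holds on [6,6])
  i=7: ✗ (lhs fails at k=7 before rhs at j=8)
Positions where it holds: {6} → 1.

1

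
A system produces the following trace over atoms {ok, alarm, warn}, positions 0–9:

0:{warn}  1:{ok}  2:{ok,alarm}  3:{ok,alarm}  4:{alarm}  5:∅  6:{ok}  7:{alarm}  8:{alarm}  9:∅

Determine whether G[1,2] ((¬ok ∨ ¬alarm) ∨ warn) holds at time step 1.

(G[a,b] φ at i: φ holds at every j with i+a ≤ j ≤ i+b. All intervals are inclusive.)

No

Check ((¬ok ∨ ¬alarm) ∨ warn) at every j in [2,3]:
  j=2: false
  j=3: false
Fails at j=2 → formula fails.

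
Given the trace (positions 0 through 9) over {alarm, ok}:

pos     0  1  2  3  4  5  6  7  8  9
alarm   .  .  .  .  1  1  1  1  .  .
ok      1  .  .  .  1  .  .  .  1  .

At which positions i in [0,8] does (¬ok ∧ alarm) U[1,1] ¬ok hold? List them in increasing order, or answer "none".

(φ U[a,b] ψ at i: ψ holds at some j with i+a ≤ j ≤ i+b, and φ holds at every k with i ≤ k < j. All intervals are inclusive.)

5, 6

Evaluate at each i in [0,8]:
  i=0: ✗ (lhs fails at k=0 before rhs at j=1)
  i=1: ✗ (lhs fails at k=1 before rhs at j=2)
  i=2: ✗ (lhs fails at k=2 before rhs at j=3)
  i=3: ✗ (no rhs in [4,4])
  i=4: ✗ (lhs fails at k=4 before rhs at j=5)
  i=5: ✓ (rhs at j=6; lhs holds on [5,5])
  i=6: ✓ (rhs at j=7; lhs holds on [6,6])
  i=7: ✗ (no rhs in [8,8])
  i=8: ✗ (lhs fails at k=8 before rhs at j=9)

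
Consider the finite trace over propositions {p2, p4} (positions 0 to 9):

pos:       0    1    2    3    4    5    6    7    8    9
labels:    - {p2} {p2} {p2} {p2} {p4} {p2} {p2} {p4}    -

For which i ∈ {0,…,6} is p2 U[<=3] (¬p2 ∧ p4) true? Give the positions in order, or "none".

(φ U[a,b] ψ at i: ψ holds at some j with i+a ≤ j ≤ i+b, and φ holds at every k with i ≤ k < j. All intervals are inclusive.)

2, 3, 4, 5, 6

Evaluate at each i in [0,6]:
  i=0: ✗ (no rhs in [0,3])
  i=1: ✗ (no rhs in [1,4])
  i=2: ✓ (rhs at j=5; lhs holds on [2,4])
  i=3: ✓ (rhs at j=5; lhs holds on [3,4])
  i=4: ✓ (rhs at j=5; lhs holds on [4,4])
  i=5: ✓ (rhs at j=5)
  i=6: ✓ (rhs at j=8; lhs holds on [6,7])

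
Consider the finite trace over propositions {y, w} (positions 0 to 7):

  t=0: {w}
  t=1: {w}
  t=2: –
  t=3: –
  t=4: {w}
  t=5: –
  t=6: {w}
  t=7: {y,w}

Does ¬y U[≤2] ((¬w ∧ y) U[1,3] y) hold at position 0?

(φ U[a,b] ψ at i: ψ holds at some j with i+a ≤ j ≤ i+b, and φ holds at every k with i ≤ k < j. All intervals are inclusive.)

False

Need some j in [0,2] with ((¬w ∧ y) U[1,3] y), and ¬y at every k in [0,j-1].
  j=0: ((¬w ∧ y) U[1,3] y) — fails.
  j=1: ((¬w ∧ y) U[1,3] y) — fails.
  j=2: ((¬w ∧ y) U[1,3] y) — fails.
No j in the window works → until fails.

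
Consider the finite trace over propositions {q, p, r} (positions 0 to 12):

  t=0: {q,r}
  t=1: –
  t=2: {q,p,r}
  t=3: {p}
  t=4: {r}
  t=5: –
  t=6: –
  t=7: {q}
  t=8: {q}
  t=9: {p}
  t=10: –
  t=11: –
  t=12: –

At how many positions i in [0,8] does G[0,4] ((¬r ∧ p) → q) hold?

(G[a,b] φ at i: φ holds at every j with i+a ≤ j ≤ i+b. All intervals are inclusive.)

1

Evaluate at each i in [0,8]:
  i=0: ✗ (fails at j=3)
  i=1: ✗ (fails at j=3)
  i=2: ✗ (fails at j=3)
  i=3: ✗ (fails at j=3)
  i=4: ✓ (all of [4,8])
  i=5: ✗ (fails at j=9)
  i=6: ✗ (fails at j=9)
  i=7: ✗ (fails at j=9)
  i=8: ✗ (fails at j=9)
Positions where it holds: {4} → 1.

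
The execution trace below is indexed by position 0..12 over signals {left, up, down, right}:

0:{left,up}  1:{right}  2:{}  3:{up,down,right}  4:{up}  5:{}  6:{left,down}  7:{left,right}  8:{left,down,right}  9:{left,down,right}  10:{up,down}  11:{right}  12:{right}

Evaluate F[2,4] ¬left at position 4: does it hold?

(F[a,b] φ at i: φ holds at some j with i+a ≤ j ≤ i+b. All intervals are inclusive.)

No

Check ¬left at each j in [6,8]:
  j=6: false
  j=7: false
  j=8: false
No position in the window satisfies it → formula fails.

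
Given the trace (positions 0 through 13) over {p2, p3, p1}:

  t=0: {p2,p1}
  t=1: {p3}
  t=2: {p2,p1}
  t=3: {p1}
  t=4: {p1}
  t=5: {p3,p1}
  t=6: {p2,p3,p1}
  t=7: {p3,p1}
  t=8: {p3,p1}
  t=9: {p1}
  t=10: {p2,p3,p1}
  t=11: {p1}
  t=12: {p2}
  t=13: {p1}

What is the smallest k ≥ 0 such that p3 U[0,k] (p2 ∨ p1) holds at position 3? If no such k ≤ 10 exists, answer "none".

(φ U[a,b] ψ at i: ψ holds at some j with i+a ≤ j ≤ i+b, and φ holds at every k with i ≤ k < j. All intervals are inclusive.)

Need earliest j ≥ 3 with (p2 ∨ p1), and p3 at every k in [3,j-1].
  j=3: rhs holds (empty prefix). k = 0.

0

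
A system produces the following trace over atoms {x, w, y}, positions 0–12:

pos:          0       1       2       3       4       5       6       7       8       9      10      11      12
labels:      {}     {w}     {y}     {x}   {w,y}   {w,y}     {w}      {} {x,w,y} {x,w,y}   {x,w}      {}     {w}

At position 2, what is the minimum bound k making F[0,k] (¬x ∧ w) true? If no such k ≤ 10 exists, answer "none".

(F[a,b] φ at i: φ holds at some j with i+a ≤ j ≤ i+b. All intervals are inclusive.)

Scan j = 2,3,… for (¬x ∧ w):
  j=2: fails
  j=3: fails
  j=4: holds
First hit at j=4, so smallest k = 4-2 = 2.

2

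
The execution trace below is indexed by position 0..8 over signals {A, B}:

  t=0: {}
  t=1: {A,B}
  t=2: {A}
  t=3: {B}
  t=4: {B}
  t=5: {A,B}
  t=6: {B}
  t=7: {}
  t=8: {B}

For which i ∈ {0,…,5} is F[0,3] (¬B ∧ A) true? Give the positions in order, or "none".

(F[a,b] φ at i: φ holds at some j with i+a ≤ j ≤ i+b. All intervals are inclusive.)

0, 1, 2

Evaluate at each i in [0,5]:
  i=0: ✓ (witness j=2)
  i=1: ✓ (witness j=2)
  i=2: ✓ (witness j=2)
  i=3: ✗ (none in [3,6])
  i=4: ✗ (none in [4,7])
  i=5: ✗ (none in [5,8])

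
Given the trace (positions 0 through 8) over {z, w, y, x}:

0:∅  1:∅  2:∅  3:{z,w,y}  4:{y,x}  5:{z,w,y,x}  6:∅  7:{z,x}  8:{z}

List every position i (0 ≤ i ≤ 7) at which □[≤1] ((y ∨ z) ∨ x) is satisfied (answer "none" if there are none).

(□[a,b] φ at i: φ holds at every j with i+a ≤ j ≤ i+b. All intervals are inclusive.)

Evaluate at each i in [0,7]:
  i=0: ✗ (fails at j=0)
  i=1: ✗ (fails at j=1)
  i=2: ✗ (fails at j=2)
  i=3: ✓ (all of [3,4])
  i=4: ✓ (all of [4,5])
  i=5: ✗ (fails at j=6)
  i=6: ✗ (fails at j=6)
  i=7: ✓ (all of [7,8])

3, 4, 7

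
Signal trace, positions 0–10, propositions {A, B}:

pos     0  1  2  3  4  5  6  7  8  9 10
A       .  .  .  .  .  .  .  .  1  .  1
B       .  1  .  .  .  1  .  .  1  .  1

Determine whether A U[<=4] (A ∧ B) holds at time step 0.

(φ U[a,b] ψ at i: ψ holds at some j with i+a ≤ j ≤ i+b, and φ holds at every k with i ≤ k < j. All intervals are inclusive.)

No

Need some j in [0,4] with (A ∧ B), and A at every k in [0,j-1].
  j=0: (A ∧ B) false.
  j=1: (A ∧ B) false.
  j=2: (A ∧ B) false.
  j=3: (A ∧ B) false.
  j=4: (A ∧ B) false.
No j in the window works → until fails.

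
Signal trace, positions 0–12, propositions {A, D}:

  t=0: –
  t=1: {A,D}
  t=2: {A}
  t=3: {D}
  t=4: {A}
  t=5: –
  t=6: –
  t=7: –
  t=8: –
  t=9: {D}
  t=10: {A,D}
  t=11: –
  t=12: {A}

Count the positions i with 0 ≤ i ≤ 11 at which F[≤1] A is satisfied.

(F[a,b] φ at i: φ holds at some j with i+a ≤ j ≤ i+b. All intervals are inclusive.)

Evaluate at each i in [0,11]:
  i=0: ✓ (witness j=1)
  i=1: ✓ (witness j=1)
  i=2: ✓ (witness j=2)
  i=3: ✓ (witness j=4)
  i=4: ✓ (witness j=4)
  i=5: ✗ (none in [5,6])
  i=6: ✗ (none in [6,7])
  i=7: ✗ (none in [7,8])
  i=8: ✗ (none in [8,9])
  i=9: ✓ (witness j=10)
  i=10: ✓ (witness j=10)
  i=11: ✓ (witness j=12)
Positions where it holds: {0, 1, 2, 3, 4, 9, 10, 11} → 8.

8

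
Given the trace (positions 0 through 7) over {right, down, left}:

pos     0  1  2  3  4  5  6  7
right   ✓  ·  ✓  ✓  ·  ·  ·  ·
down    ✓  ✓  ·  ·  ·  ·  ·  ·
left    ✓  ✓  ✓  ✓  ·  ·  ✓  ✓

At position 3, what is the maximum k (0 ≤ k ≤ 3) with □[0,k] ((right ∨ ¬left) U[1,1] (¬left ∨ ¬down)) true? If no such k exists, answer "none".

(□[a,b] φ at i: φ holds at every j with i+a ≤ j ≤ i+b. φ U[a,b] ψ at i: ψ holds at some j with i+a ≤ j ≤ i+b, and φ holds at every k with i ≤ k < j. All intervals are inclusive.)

2

((right ∨ ¬left) U[1,1] (¬left ∨ ¬down)) must hold from j=3 onward; find where it first fails.
  j=3: holds
  j=4: holds
  j=5: holds
  j=6: fails
Holds on [3,5], so largest k = 2.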